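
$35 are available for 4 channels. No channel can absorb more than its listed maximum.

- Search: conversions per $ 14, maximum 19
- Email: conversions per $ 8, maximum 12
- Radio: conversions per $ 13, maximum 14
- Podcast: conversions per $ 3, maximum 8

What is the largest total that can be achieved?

464

Rank by conversions per $: Search 14 > Radio 13 > Email 8 > Podcast 3.
Search takes 19 to reach its cap of 19 → 16 left.
Give Radio 14 to hit its cap of 14 → 2 left.
Email has room for 12 but only 2 remain, so it gets 2.
Total = 14×19 + 8×2 + 13×14 = 464.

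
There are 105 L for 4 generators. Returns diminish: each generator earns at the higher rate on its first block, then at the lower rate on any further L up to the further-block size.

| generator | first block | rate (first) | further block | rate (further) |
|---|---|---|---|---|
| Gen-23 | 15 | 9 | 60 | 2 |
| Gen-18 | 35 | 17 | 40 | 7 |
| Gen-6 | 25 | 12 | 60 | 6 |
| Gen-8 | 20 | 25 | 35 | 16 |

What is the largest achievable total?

1835

Order all 8 blocks by rate: Gen-8/first 25 > Gen-18/first 17 > Gen-8/second 16 > Gen-6/first 12 > Gen-23/first 9 > Gen-18/second 7 > Gen-6/second 6 > Gen-23/second 2.
Gen-8 first at 25: fill all 20 ; 85 left.
Fill Gen-18 first block (35 at 17) ; 50 left.
Fill Gen-8 second block (35 at 16) ; 15 left.
Gen-6 first at 12: only 15 left, fill 15.
Total = 25×20 + 17×35 + 16×35 + 12×15 = 1835.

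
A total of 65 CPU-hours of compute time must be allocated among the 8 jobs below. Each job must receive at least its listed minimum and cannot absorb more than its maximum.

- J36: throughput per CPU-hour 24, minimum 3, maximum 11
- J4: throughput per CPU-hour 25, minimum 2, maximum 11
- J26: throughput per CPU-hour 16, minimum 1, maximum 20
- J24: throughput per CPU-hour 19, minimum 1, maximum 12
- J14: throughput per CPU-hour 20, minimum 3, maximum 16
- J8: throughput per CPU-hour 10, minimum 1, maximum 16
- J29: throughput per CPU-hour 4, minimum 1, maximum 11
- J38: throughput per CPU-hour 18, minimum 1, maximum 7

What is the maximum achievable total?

1323

Meeting every minimum uses 3+2+1+1+3+1+1+1 = 13 CPU-hours, leaving 52.
Order the jobs by throughput per CPU-hour: J4 25 > J36 24 > J14 20 > J24 19 > J38 18 > J26 16 > J8 10 > J29 4.
Give J4 9 more to hit its cap of 11 ; 43 left.
J36 takes 8 more to reach its cap of 11 ; 35 left.
J14 takes 13 more to reach its cap of 16 ; 22 left.
Give J24 11 more to hit its cap of 12 ; 11 left.
J38 takes 6 more to reach its cap of 7 ; 5 left.
J26 has room for 19 more but only 5 remain, so it gets 6.
Total = 24×11 + 25×11 + 16×6 + 19×12 + 20×16 + 10×1 + 4×1 + 18×7 = 1323.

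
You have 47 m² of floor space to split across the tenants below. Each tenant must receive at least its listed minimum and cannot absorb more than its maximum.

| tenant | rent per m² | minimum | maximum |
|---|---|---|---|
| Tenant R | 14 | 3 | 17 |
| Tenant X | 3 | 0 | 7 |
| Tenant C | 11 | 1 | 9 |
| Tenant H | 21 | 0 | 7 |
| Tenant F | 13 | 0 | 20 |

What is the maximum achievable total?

678

Meeting every minimum uses 3+0+1+0+0 = 4 m², leaving 43.
Highest rent per m² first: Tenant H 21 > Tenant R 14 > Tenant F 13 > Tenant C 11 > Tenant X 3.
Give Tenant H 7 more to hit its cap of 7 → 36 left.
Give Tenant R 14 more to hit its cap of 17 → 22 left.
Tenant F: +20 to 20 (cap) → 2 left.
Tenant C: +2 (room for 8) → 3. Pool exhausted.
Total = 14×17 + 11×3 + 21×7 + 13×20 = 678.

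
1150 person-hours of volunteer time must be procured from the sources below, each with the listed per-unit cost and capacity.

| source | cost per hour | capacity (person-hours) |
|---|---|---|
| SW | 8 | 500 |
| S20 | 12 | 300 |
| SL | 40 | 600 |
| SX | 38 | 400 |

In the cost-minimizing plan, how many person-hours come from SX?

Cheapest first:
Take 500 from SW at 8 → need 650 more.
S20 at 12: take all 300 person-hours → 350 still needed.
SX at 38: take 350 of its 400 → requirement met.
SL: unused.

350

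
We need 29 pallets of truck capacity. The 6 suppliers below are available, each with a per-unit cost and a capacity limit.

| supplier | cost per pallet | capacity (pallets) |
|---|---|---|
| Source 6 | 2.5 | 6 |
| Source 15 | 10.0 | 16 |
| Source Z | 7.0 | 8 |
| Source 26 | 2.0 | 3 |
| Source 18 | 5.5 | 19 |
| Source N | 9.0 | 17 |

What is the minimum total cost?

Use suppliers in increasing cost order.
Take 3 from Source 26 at 2.0 ; need 26 more.
Source 6 at 2.5: take all 6 pallets ; 20 still needed.
Source 18 at 5.5: take all 19 pallets ; 1 still needed.
Source Z at 7.0: take 1 of its 8 ; requirement met.
Source N, Source 15: unused.
Cost = 3×2.0 + 6×2.5 + 19×5.5 + 1×7.0 = 132.5.

132.5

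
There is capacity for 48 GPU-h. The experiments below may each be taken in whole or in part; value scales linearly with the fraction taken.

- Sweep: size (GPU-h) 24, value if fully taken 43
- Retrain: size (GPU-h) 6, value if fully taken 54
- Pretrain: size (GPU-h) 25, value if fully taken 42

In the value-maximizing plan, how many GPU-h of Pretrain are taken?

Sort by value density: Retrain 54/6≈9, Sweep 43/24≈1.79, Pretrain 42/25≈1.68.
Retrain: take in full, 6 GPU-h for value 54 — 42 left.
All 24 GPU-h of Sweep fit (value 43) — 18 remain.
18 GPU-h left: a 18/25 share of Pretrain gives 42×18/25 = 30.24.

18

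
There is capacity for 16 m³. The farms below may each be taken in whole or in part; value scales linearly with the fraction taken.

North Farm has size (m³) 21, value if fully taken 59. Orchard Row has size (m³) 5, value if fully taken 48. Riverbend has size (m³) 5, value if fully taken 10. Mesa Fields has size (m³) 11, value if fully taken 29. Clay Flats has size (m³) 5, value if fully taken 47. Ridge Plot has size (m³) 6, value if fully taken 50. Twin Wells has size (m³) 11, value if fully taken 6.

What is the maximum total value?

Rank by value-to-size ratio: Orchard Row 48/5≈9.6, Clay Flats 47/5≈9.4, Ridge Plot 50/6≈8.33, North Farm 59/21≈2.81, Mesa Fields 29/11≈2.64, Riverbend 10/5≈2, Twin Wells 6/11≈0.545.
Orchard Row: take in full, 5 m³ for value 48 — 11 left.
Clay Flats: take in full, 5 m³ for value 47 — 6 left.
Ridge Plot: take in full, 6 m³ for value 50 — 0 left.
Total value = 145.

145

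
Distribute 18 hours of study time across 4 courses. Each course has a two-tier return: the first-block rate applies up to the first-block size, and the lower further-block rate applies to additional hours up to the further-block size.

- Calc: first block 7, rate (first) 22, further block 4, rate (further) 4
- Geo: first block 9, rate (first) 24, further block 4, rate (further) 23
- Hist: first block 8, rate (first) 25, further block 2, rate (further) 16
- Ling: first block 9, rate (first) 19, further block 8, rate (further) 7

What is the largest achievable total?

Order all 8 blocks by rate: Hist/T1 25 > Geo/T1 24 > Geo/T2 23 > Calc/T1 22 > Ling/T1 19 > Hist/T2 16 > Ling/T2 7 > Calc/T2 4.
Fill Hist T1 block (8 at 25) → 10 left.
Geo T1 at 24: fill all 9 → 1 left.
Geo/T2: +1 of 4 at 23; pool empty.
Total = 25×8 + 24×9 + 23×1 = 439.

439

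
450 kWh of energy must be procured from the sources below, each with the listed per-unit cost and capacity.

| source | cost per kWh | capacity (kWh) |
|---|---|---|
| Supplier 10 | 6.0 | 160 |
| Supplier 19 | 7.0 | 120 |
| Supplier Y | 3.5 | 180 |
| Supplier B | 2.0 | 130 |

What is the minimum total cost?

Use sources in increasing cost order.
Take 130 from Supplier B at 2.0 — need 320 more.
Take 180 from Supplier Y at 3.5 — need 140 more.
Supplier 10 at 6.0: take 140 of its 160 — requirement met.
Supplier 19: unused.
Cost = 130×2.0 + 180×3.5 + 140×6.0 = 1730.

1730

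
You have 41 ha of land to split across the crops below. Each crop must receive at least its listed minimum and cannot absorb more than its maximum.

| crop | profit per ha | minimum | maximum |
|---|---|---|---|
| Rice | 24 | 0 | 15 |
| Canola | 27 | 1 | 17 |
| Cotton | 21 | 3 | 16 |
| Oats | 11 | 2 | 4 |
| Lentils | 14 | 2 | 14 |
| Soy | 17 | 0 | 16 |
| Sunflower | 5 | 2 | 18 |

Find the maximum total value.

942

Meeting every minimum uses 0+1+3+2+2+0+2 = 10 ha, leaving 31.
Rank by profit per ha: Canola 27 > Rice 24 > Cotton 21 > Soy 17 > Lentils 14 > Oats 11 > Sunflower 5.
Give Canola 16 more to hit its cap of 17 ; 15 left.
Give Rice 15 more to hit its cap of 15 ; 0 left.
Total = 24×15 + 27×17 + 21×3 + 11×2 + 14×2 + 5×2 = 942.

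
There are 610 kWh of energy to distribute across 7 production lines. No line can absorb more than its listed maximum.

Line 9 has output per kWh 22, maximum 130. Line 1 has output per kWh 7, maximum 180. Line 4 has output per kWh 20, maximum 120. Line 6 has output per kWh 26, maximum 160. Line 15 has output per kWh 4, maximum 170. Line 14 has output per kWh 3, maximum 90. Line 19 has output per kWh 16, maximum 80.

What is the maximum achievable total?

11540

Order the production lines by output per kWh: Line 6 26 > Line 9 22 > Line 4 20 > Line 19 16 > Line 1 7 > Line 15 4 > Line 14 3.
Line 6: +160 to 160 (cap) → 450 left.
Line 9 takes 130 to reach its cap of 130 → 320 left.
Give Line 4 120 to hit its cap of 120 → 200 left.
Line 19 takes 80 to reach its cap of 80 → 120 left.
Only 120 left; Line 1 takes them to reach 120.
Total = 22×130 + 7×120 + 20×120 + 26×160 + 16×80 = 11540.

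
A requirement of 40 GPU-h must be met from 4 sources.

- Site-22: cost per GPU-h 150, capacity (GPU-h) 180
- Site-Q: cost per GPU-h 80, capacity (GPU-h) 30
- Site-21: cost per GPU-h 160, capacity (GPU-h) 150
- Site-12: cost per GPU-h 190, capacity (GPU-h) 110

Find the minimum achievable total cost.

3900

Use sources in increasing cost order.
Site-Q (80): use full 30 ; 10 GPU-h to go.
Take 10 from Site-22 at 150 to finish.
Site-21, Site-12: unused.
Cost = 30×80 + 10×150 = 3900.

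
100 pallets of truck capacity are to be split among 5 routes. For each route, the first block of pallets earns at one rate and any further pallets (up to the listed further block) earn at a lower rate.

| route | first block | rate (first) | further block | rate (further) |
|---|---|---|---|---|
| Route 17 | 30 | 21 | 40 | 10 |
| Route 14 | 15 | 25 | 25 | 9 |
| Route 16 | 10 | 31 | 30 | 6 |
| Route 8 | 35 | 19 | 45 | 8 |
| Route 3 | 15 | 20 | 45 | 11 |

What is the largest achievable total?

2185

Treat each block as its own option and order by rate: Route 16/T1 31 > Route 14/T1 25 > Route 17/T1 21 > Route 3/T1 20 > Route 8/T1 19 > Route 3/T2 11 > Route 17/T2 10 > Route 14/T2 9 > Route 8/T2 8 > Route 16/T2 6.
Fill Route 16 T1 block (10 at 31) ; 90 left.
Route 14 T1 at 25: fill all 15 ; 75 left.
Fill Route 17 T1 block (30 at 21) ; 45 left.
Fill Route 3 T1 block (15 at 20) ; 30 left.
Route 8 T1 at 19: only 30 left, fill 30.
Total = 31×10 + 25×15 + 21×30 + 20×15 + 19×30 = 2185.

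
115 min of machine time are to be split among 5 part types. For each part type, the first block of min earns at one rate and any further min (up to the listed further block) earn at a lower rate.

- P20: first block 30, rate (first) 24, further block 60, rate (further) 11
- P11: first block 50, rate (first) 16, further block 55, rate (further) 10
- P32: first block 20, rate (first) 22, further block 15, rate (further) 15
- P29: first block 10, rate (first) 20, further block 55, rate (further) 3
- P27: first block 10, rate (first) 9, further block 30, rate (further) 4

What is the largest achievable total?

Treat each block as its own option and order by rate: P20/first 24 > P32/first 22 > P29/first 20 > P11/first 16 > P32/second 15 > P20/second 11 > P11/second 10 > P27/first 9 > P27/second 4 > P29/second 3.
Fill P20 first block (30 at 24) — 85 left.
P32/first (22): +20 — 65 left.
Fill P29 first block (10 at 20) — 55 left.
Fill P11 first block (50 at 16) — 5 left.
P32/second: +5 of 15 at 15; pool empty.
Total = 24×30 + 22×20 + 20×10 + 16×50 + 15×5 = 2235.

2235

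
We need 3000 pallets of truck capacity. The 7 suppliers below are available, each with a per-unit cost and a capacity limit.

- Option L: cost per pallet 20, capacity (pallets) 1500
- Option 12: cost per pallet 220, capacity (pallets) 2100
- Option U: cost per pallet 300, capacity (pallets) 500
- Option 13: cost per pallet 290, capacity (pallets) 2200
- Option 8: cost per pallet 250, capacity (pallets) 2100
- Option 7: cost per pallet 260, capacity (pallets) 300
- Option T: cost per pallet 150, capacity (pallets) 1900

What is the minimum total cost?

Cheapest first:
Option L (20): use full 1500 ; 1500 pallets to go.
Take 1500 from Option T at 150 to finish.
Option 12, Option 8, Option 7, Option 13, Option U: unused.
Cost = 1500×20 + 1500×150 = 255000.

255000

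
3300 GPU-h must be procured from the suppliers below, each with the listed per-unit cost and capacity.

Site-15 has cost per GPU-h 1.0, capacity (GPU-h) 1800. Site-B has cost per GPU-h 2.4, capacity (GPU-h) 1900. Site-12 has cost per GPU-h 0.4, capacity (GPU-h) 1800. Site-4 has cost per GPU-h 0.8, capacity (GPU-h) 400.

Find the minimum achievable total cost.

Fill from the cheapest supplier first.
Take 1800 from Site-12 at 0.4 ; need 1500 more.
Site-4 (0.8): use full 400 ; 1100 GPU-h to go.
Site-15 (1.0): take the remaining 1100 ; done.
Site-B: unused.
Cost = 1800×0.4 + 400×0.8 + 1100×1.0 = 2140.

2140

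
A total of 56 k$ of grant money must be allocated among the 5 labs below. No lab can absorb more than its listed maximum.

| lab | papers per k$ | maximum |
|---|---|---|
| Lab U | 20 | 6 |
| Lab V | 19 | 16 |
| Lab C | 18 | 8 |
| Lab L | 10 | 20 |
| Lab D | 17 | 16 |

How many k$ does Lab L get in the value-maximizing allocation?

10

Highest papers per k$ first: Lab U 20 > Lab V 19 > Lab C 18 > Lab D 17 > Lab L 10.
Lab U: +6 to 6 (cap) → 50 left.
Lab V takes 16 to reach its cap of 16 → 34 left.
Lab C: +8 to 8 (cap) → 26 left.
Lab D takes 16 to reach its cap of 16 → 10 left.
Only 10 left; Lab L takes them to reach 10.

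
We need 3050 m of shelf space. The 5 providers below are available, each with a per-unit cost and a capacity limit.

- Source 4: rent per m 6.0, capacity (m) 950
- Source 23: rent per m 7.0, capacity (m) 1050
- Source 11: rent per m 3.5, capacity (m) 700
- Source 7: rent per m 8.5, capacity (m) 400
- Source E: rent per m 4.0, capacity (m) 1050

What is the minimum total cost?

Fill from the cheapest provider first.
Take 700 from Source 11 at 3.5 ; need 2350 more.
Source E (4.0): use full 1050 ; 1300 m to go.
Source 4 at 6.0: take all 950 m ; 350 still needed.
Source 23 at 7.0: take 350 of its 1050 ; requirement met.
Source 7: unused.
Cost = 700×3.5 + 1050×4.0 + 950×6.0 + 350×7.0 = 14800.

14800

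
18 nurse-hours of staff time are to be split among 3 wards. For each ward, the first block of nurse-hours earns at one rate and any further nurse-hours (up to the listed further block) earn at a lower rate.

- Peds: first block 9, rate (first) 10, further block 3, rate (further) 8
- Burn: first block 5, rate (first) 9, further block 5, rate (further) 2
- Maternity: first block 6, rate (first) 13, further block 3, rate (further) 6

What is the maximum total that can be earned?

195

Rank every tier by rate: Maternity/tier1 13 > Peds/tier1 10 > Burn/tier1 9 > Peds/tier2 8 > Maternity/tier2 6 > Burn/tier2 2.
Maternity tier1 at 13: fill all 6 — 12 left.
Peds tier1 at 10: fill all 9 — 3 left.
3 remain; put them into Burn tier1 at 9.
Total = 13×6 + 10×9 + 9×3 = 195.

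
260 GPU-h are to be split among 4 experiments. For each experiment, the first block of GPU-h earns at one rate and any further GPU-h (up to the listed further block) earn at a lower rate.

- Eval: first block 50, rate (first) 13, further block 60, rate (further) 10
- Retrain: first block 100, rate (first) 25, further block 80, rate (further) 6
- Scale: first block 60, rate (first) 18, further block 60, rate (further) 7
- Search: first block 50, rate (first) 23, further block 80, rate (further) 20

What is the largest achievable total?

5790

Rank every tier by rate: Retrain/tier1 25 > Search/tier1 23 > Search/tier2 20 > Scale/tier1 18 > Eval/tier1 13 > Eval/tier2 10 > Scale/tier2 7 > Retrain/tier2 6.
Retrain/tier1 (25): +100 — 160 left.
Search/tier1 (23): +50 — 110 left.
Search/tier2 (20): +80 — 30 left.
Scale tier1 at 18: only 30 left, fill 30.
Total = 25×100 + 23×50 + 20×80 + 18×30 = 5790.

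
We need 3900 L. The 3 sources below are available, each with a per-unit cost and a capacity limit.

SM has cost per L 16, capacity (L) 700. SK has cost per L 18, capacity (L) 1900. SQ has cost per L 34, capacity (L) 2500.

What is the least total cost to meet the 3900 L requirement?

89600

Cheapest first:
Take 700 from SM at 16 → need 3200 more.
SK (18): use full 1900 → 1300 L to go.
Take 1300 from SQ at 34 to finish.
Cost = 700×16 + 1900×18 + 1300×34 = 89600.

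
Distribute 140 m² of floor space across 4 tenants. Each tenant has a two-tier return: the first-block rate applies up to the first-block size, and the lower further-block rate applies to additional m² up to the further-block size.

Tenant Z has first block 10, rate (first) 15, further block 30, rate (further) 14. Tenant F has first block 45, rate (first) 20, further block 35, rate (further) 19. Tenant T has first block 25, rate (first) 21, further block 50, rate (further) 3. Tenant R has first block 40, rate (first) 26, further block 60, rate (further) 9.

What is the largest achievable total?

3035

Order all 8 blocks by rate: Tenant R/tier1 26 > Tenant T/tier1 21 > Tenant F/tier1 20 > Tenant F/tier2 19 > Tenant Z/tier1 15 > Tenant Z/tier2 14 > Tenant R/tier2 9 > Tenant T/tier2 3.
Fill Tenant R tier1 block (40 at 26) → 100 left.
Tenant T/tier1 (21): +25 → 75 left.
Tenant F tier1 at 20: fill all 45 → 30 left.
Tenant F/tier2: +30 of 35 at 19; pool empty.
Total = 26×40 + 21×25 + 20×45 + 19×30 = 3035.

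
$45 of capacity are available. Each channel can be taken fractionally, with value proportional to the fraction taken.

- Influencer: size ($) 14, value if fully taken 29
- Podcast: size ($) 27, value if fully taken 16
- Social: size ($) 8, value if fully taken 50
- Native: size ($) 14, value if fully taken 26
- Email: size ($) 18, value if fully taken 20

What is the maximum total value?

Best value per unit of size first: Social 50/8≈6.25, Influencer 29/14≈2.07, Native 26/14≈1.86, Email 20/18≈1.11, Podcast 16/27≈0.593.
All 8 $ of Social fit (value 50) — 37 remain.
Influencer: take in full, 14 $ for value 29 — 23 left.
Take all of Native (14 $, value 26) — 9 $ left.
Fill the last 9 $ with part of Email: 9/18 of it earns 10.
Total value = 115.

115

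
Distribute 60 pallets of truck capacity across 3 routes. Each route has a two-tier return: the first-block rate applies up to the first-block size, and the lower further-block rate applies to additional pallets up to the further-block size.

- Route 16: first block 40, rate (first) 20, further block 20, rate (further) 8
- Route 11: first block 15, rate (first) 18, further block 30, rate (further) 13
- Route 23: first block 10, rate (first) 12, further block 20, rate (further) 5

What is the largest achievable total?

Treat each block as its own option and order by rate: Route 16/first 20 > Route 11/first 18 > Route 11/second 13 > Route 23/first 12 > Route 16/second 8 > Route 23/second 5.
Fill Route 16 first block (40 at 20) — 20 left.
Route 11/first (18): +15 — 5 left.
5 remain; put them into Route 11 second at 13.
Total = 20×40 + 18×15 + 13×5 = 1135.

1135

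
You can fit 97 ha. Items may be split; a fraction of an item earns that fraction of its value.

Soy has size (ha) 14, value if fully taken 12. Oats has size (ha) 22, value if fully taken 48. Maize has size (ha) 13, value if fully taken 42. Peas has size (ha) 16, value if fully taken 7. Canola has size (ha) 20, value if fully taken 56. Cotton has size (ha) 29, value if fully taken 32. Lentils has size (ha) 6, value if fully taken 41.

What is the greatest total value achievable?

Best value per unit of size first: Lentils 41/6≈6.83, Maize 42/13≈3.23, Canola 56/20≈2.8, Oats 48/22≈2.18, Cotton 32/29≈1.1, Soy 12/14≈0.857, Peas 7/16≈0.438.
All 6 ha of Lentils fit (value 41) → 91 remain.
Take all of Maize (13 ha, value 42) → 78 ha left.
Take all of Canola (20 ha, value 56) → 58 ha left.
Oats: take in full, 22 ha for value 48 → 36 left.
All 29 ha of Cotton fit (value 32) → 7 remain.
Fill the last 7 ha with part of Soy: 7/14 of it earns 6.
Total value = 225.

225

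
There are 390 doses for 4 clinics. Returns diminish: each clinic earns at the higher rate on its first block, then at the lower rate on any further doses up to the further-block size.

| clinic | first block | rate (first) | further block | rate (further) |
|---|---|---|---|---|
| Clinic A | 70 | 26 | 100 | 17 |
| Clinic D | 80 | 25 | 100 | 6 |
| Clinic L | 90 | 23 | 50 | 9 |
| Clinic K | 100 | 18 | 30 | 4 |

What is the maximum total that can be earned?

Rank every tier by rate: Clinic A/first 26 > Clinic D/first 25 > Clinic L/first 23 > Clinic K/first 18 > Clinic A/second 17 > Clinic L/second 9 > Clinic D/second 6 > Clinic K/second 4.
Clinic A/first (26): +70 → 320 left.
Clinic D/first (25): +80 → 240 left.
Clinic L first at 23: fill all 90 → 150 left.
Fill Clinic K first block (100 at 18) → 50 left.
Clinic A second at 17: only 50 left, fill 50.
Total = 26×70 + 25×80 + 23×90 + 18×100 + 17×50 = 8540.

8540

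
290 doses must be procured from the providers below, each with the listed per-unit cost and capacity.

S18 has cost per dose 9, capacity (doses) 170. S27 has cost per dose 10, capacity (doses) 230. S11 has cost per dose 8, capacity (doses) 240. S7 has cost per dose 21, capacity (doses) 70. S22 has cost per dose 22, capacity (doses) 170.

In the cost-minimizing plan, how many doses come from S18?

50

Use providers in increasing cost order.
S11 (8): use full 240 ; 50 doses to go.
S18 at 9: take 50 of its 170 ; requirement met.
S27, S7, S22: unused.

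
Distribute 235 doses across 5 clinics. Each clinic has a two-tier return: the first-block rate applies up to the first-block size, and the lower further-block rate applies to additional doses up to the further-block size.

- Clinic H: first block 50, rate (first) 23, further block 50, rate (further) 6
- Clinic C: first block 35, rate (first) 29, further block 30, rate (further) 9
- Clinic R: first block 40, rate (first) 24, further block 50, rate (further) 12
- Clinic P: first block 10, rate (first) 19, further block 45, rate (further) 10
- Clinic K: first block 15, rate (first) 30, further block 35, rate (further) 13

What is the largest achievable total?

4820

Order all 10 blocks by rate: Clinic K/T1 30 > Clinic C/T1 29 > Clinic R/T1 24 > Clinic H/T1 23 > Clinic P/T1 19 > Clinic K/T2 13 > Clinic R/T2 12 > Clinic P/T2 10 > Clinic C/T2 9 > Clinic H/T2 6.
Fill Clinic K T1 block (15 at 30) ; 220 left.
Fill Clinic C T1 block (35 at 29) ; 185 left.
Clinic R T1 at 24: fill all 40 ; 145 left.
Fill Clinic H T1 block (50 at 23) ; 95 left.
Clinic P/T1 (19): +10 ; 85 left.
Clinic K/T2 (13): +35 ; 50 left.
Fill Clinic R T2 block (50 at 12) ; 0 left.
Total = 30×15 + 29×35 + 24×40 + 23×50 + 19×10 + 13×35 + 12×50 = 4820.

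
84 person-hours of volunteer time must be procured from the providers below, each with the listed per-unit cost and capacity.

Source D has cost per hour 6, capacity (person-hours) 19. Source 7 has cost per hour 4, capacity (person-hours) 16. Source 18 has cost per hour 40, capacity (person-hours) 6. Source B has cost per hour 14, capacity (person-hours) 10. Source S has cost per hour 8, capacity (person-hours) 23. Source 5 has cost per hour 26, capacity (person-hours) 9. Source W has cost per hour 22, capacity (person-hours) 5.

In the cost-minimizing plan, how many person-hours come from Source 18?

Cheapest first:
Source 7 (4): use full 16 → 68 person-hours to go.
Source D (6): use full 19 → 49 person-hours to go.
Source S (8): use full 23 → 26 person-hours to go.
Source B at 14: take all 10 person-hours → 16 still needed.
Take 5 from Source W at 22 → need 11 more.
Source 5 (26): use full 9 → 2 person-hours to go.
Source 18 at 40: take 2 of its 6 → requirement met.

2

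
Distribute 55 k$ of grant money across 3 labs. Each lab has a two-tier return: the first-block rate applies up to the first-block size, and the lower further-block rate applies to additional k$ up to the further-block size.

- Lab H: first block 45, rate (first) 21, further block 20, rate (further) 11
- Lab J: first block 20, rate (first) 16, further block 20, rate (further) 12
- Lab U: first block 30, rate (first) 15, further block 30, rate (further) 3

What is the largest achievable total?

1105

Rank every tier by rate: Lab H/T1 21 > Lab J/T1 16 > Lab U/T1 15 > Lab J/T2 12 > Lab H/T2 11 > Lab U/T2 3.
Fill Lab H T1 block (45 at 21) ; 10 left.
Lab J/T1: +10 of 20 at 16; pool empty.
Total = 21×45 + 16×10 = 1105.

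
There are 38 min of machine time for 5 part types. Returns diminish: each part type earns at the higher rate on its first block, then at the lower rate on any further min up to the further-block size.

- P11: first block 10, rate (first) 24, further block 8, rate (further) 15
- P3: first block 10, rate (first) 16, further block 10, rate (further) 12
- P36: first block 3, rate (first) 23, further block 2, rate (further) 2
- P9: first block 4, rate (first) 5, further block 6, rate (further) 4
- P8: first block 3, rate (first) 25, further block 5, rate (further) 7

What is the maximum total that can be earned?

Treat each block as its own option and order by rate: P8/tier1 25 > P11/tier1 24 > P36/tier1 23 > P3/tier1 16 > P11/tier2 15 > P3/tier2 12 > P8/tier2 7 > P9/tier1 5 > P9/tier2 4 > P36/tier2 2.
P8 tier1 at 25: fill all 3 ; 35 left.
P11/tier1 (24): +10 ; 25 left.
P36/tier1 (23): +3 ; 22 left.
Fill P3 tier1 block (10 at 16) ; 12 left.
Fill P11 tier2 block (8 at 15) ; 4 left.
P3 tier2 at 12: only 4 left, fill 4.
Total = 25×3 + 24×10 + 23×3 + 16×10 + 15×8 + 12×4 = 712.

712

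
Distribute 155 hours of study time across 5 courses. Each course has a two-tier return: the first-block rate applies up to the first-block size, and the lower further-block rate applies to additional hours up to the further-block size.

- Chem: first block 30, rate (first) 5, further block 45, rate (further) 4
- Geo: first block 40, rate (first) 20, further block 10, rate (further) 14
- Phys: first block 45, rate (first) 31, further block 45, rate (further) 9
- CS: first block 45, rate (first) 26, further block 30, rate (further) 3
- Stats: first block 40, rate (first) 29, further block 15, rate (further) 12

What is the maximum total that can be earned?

4225

Treat each block as its own option and order by rate: Phys/first 31 > Stats/first 29 > CS/first 26 > Geo/first 20 > Geo/second 14 > Stats/second 12 > Phys/second 9 > Chem/first 5 > Chem/second 4 > CS/second 3.
Fill Phys first block (45 at 31) → 110 left.
Fill Stats first block (40 at 29) → 70 left.
CS first at 26: fill all 45 → 25 left.
Geo/first: +25 of 40 at 20; pool empty.
Total = 31×45 + 29×40 + 26×45 + 20×25 = 4225.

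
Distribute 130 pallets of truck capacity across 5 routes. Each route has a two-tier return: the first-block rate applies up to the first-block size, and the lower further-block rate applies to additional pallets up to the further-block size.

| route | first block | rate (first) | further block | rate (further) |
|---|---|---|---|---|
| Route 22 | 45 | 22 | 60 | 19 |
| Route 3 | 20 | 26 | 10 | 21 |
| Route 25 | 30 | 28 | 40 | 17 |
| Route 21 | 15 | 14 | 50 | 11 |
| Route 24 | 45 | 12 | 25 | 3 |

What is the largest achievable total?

3035

Order all 10 blocks by rate: Route 25/T1 28 > Route 3/T1 26 > Route 22/T1 22 > Route 3/T2 21 > Route 22/T2 19 > Route 25/T2 17 > Route 21/T1 14 > Route 24/T1 12 > Route 21/T2 11 > Route 24/T2 3.
Fill Route 25 T1 block (30 at 28) → 100 left.
Fill Route 3 T1 block (20 at 26) → 80 left.
Fill Route 22 T1 block (45 at 22) → 35 left.
Route 3 T2 at 21: fill all 10 → 25 left.
Route 22 T2 at 19: only 25 left, fill 25.
Total = 28×30 + 26×20 + 22×45 + 21×10 + 19×25 = 3035.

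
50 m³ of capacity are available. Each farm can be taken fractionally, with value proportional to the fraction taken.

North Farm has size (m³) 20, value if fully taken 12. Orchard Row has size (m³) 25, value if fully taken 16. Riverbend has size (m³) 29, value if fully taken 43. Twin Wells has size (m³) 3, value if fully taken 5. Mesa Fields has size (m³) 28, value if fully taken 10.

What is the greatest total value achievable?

59.52

Sort by value density: Twin Wells 5/3≈1.67, Riverbend 43/29≈1.48, Orchard Row 16/25≈0.64, North Farm 12/20≈0.6, Mesa Fields 10/28≈0.357.
Twin Wells: take in full, 3 m³ for value 5 — 47 left.
Take all of Riverbend (29 m³, value 43) — 18 m³ left.
Fill the last 18 m³ with part of Orchard Row: 18/25 of it earns 11.52.
Total value = 59.52.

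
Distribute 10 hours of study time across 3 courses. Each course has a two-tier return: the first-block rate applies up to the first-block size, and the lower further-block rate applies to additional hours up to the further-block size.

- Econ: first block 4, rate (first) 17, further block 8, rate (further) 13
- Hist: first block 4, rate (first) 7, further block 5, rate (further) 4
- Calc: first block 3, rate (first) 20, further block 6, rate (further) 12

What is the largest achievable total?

167

Order all 6 blocks by rate: Calc/T1 20 > Econ/T1 17 > Econ/T2 13 > Calc/T2 12 > Hist/T1 7 > Hist/T2 4.
Fill Calc T1 block (3 at 20) ; 7 left.
Econ T1 at 17: fill all 4 ; 3 left.
Econ T2 at 13: only 3 left, fill 3.
Total = 20×3 + 17×4 + 13×3 = 167.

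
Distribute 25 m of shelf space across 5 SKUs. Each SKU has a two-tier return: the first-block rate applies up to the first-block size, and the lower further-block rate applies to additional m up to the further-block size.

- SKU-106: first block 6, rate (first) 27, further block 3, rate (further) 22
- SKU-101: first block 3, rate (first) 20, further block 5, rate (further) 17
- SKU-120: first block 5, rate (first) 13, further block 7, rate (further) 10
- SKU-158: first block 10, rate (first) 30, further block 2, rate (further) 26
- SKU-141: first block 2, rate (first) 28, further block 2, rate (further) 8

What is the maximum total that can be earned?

Treat each block as its own option and order by rate: SKU-158/T1 30 > SKU-141/T1 28 > SKU-106/T1 27 > SKU-158/T2 26 > SKU-106/T2 22 > SKU-101/T1 20 > SKU-101/T2 17 > SKU-120/T1 13 > SKU-120/T2 10 > SKU-141/T2 8.
SKU-158/T1 (30): +10 — 15 left.
SKU-141/T1 (28): +2 — 13 left.
SKU-106/T1 (27): +6 — 7 left.
SKU-158 T2 at 26: fill all 2 — 5 left.
Fill SKU-106 T2 block (3 at 22) — 2 left.
SKU-101/T1: +2 of 3 at 20; pool empty.
Total = 30×10 + 28×2 + 27×6 + 26×2 + 22×3 + 20×2 = 676.

676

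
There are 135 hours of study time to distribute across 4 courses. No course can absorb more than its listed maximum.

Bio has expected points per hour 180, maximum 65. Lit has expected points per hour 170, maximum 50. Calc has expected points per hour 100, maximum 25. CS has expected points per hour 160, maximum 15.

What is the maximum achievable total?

Highest expected points per hour first: Bio 180 > Lit 170 > CS 160 > Calc 100.
Bio takes 65 to reach its cap of 65 → 70 left.
Lit: +50 to 50 (cap) → 20 left.
CS: +15 to 15 (cap) → 5 left.
Calc has room for 25 but only 5 remain, so it gets 5.
Total = 180×65 + 170×50 + 100×5 + 160×15 = 23100.

23100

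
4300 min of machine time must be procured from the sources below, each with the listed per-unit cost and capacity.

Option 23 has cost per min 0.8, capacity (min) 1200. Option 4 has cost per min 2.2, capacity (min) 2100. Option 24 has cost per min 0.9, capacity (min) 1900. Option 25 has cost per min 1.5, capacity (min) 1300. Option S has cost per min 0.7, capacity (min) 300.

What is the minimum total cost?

Fill from the cheapest source first.
Option S at 0.7: take all 300 min ; 4000 still needed.
Take 1200 from Option 23 at 0.8 ; need 2800 more.
Option 24 (0.9): use full 1900 ; 900 min to go.
Take 900 from Option 25 at 1.5 to finish.
Option 4: unused.
Cost = 300×0.7 + 1200×0.8 + 1900×0.9 + 900×1.5 = 4230.

4230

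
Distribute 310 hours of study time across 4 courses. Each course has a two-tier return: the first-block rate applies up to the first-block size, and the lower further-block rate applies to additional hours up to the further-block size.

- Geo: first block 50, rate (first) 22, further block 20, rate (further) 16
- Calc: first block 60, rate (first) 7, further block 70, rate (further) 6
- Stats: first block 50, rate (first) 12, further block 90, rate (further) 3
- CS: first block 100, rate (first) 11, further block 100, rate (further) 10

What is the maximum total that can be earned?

Order all 8 blocks by rate: Geo/first 22 > Geo/second 16 > Stats/first 12 > CS/first 11 > CS/second 10 > Calc/first 7 > Calc/second 6 > Stats/second 3.
Fill Geo first block (50 at 22) ; 260 left.
Geo second at 16: fill all 20 ; 240 left.
Fill Stats first block (50 at 12) ; 190 left.
CS first at 11: fill all 100 ; 90 left.
CS/second: +90 of 100 at 10; pool empty.
Total = 22×50 + 16×20 + 12×50 + 11×100 + 10×90 = 4020.

4020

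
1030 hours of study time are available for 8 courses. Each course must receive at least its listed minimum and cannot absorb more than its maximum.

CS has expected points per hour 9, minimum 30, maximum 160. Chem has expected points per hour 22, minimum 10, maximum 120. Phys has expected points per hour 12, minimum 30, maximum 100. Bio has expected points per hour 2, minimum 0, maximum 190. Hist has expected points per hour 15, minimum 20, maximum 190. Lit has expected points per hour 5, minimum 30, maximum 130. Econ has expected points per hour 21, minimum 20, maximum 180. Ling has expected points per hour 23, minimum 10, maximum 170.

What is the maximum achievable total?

Meeting every minimum uses 30+10+30+0+20+30+20+10 = 150 hours, leaving 880.
Highest expected points per hour first: Ling 23 > Chem 22 > Econ 21 > Hist 15 > Phys 12 > CS 9 > Lit 5 > Bio 2.
Ling: +160 to 170 (cap) — 720 left.
Chem: +110 to 120 (cap) — 610 left.
Econ takes 160 more to reach its cap of 180 — 450 left.
Give Hist 170 more to hit its cap of 190 — 280 left.
Give Phys 70 more to hit its cap of 100 — 210 left.
Give CS 130 more to hit its cap of 160 — 80 left.
Lit has room for 100 more but only 80 remain, so it gets 110.
Total = 9×160 + 22×120 + 12×100 + 15×190 + 5×110 + 21×180 + 23×170 = 16370.

16370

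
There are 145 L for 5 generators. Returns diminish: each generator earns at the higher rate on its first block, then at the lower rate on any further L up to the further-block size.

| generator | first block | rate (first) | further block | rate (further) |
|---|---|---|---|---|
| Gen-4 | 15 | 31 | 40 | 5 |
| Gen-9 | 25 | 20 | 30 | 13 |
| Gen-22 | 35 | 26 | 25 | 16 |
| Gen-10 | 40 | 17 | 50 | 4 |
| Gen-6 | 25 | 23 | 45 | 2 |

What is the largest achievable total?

3210

Treat each block as its own option and order by rate: Gen-4/T1 31 > Gen-22/T1 26 > Gen-6/T1 23 > Gen-9/T1 20 > Gen-10/T1 17 > Gen-22/T2 16 > Gen-9/T2 13 > Gen-4/T2 5 > Gen-10/T2 4 > Gen-6/T2 2.
Fill Gen-4 T1 block (15 at 31) → 130 left.
Gen-22 T1 at 26: fill all 35 → 95 left.
Gen-6 T1 at 23: fill all 25 → 70 left.
Gen-9 T1 at 20: fill all 25 → 45 left.
Gen-10 T1 at 17: fill all 40 → 5 left.
Gen-22 T2 at 16: only 5 left, fill 5.
Total = 31×15 + 26×35 + 23×25 + 20×25 + 17×40 + 16×5 = 3210.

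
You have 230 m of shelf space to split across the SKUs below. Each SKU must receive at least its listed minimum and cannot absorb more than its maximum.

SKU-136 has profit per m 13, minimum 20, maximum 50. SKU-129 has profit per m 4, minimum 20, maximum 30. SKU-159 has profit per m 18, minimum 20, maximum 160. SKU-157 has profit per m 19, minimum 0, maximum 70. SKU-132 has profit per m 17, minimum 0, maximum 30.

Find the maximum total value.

3830

Meeting every minimum uses 20+20+20+0+0 = 60 m, leaving 170.
Order the SKUs by profit per m: SKU-157 19 > SKU-159 18 > SKU-132 17 > SKU-136 13 > SKU-129 4.
Give SKU-157 70 more to hit its cap of 70 — 100 left.
SKU-159: +100 (room for 140) → 120. Pool exhausted.
Total = 13×20 + 4×20 + 18×120 + 19×70 = 3830.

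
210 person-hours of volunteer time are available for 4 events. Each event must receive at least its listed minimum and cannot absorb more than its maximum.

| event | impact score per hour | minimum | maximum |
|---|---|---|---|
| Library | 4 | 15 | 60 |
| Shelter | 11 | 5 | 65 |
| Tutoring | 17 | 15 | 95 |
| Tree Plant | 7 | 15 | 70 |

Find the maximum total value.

2635

Meeting every minimum uses 15+5+15+15 = 50 person-hours, leaving 160.
Order the events by impact score per hour: Tutoring 17 > Shelter 11 > Tree Plant 7 > Library 4.
Give Tutoring 80 more to hit its cap of 95 → 80 left.
Give Shelter 60 more to hit its cap of 65 → 20 left.
Tree Plant has room for 55 more but only 20 remain, so it gets 35.
Total = 4×15 + 11×65 + 17×95 + 7×35 = 2635.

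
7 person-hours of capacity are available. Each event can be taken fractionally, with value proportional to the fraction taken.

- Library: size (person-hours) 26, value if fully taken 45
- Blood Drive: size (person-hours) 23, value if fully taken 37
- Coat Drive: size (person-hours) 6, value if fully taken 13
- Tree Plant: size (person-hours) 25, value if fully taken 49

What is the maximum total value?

14.96

Rank by value-to-size ratio: Coat Drive 13/6≈2.17, Tree Plant 49/25≈1.96, Library 45/26≈1.73, Blood Drive 37/23≈1.61.
Take all of Coat Drive (6 person-hours, value 13) → 1 person-hours left.
1 person-hours left: a 1/25 share of Tree Plant gives 49×1/25 = 1.96.
Total value = 14.96.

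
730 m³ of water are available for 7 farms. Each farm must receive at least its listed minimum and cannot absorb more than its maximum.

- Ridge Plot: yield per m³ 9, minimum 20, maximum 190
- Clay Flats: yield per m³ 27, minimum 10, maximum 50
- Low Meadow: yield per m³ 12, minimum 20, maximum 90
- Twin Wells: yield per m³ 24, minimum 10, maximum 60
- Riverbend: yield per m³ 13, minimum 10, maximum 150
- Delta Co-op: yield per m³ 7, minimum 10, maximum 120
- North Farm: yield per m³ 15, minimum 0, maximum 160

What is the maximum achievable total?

Meeting every minimum uses 20+10+20+10+10+10+0 = 80 m³, leaving 650.
Highest yield per m³ first: Clay Flats 27 > Twin Wells 24 > North Farm 15 > Riverbend 13 > Low Meadow 12 > Ridge Plot 9 > Delta Co-op 7.
Clay Flats: +40 to 50 (cap) ; 610 left.
Give Twin Wells 50 more to hit its cap of 60 ; 560 left.
North Farm takes 160 more to reach its cap of 160 ; 400 left.
Give Riverbend 140 more to hit its cap of 150 ; 260 left.
Low Meadow takes 70 more to reach its cap of 90 ; 190 left.
Ridge Plot takes 170 more to reach its cap of 190 ; 20 left.
Delta Co-op has room for 110 more but only 20 remain, so it gets 30.
Total = 9×190 + 27×50 + 12×90 + 24×60 + 13×150 + 7×30 + 15×160 = 10140.

10140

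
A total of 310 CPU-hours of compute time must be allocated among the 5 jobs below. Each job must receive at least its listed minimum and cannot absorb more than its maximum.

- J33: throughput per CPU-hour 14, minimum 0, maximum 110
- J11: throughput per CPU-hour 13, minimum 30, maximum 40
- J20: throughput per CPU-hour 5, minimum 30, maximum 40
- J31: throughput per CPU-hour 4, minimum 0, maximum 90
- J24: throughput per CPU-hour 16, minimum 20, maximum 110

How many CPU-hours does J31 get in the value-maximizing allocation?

Meeting every minimum uses 0+30+30+0+20 = 80 CPU-hours, leaving 230.
Order the jobs by throughput per CPU-hour: J24 16 > J33 14 > J11 13 > J20 5 > J31 4.
Give J24 90 more to hit its cap of 110 → 140 left.
Give J33 110 more to hit its cap of 110 → 30 left.
J11 takes 10 more to reach its cap of 40 → 20 left.
J20: +10 to 40 (cap) → 10 left.
J31: +10 (room for 90) → 10. Pool exhausted.

10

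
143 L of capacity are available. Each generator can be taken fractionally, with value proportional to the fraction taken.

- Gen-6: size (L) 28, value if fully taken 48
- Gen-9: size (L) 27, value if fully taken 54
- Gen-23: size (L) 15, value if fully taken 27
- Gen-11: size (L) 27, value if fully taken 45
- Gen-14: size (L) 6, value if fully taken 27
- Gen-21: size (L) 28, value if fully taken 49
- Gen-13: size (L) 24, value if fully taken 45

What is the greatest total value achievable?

275

Sort by value density: Gen-14 27/6≈4.5, Gen-9 54/27≈2, Gen-13 45/24≈1.88, Gen-23 27/15≈1.8, Gen-21 49/28≈1.75, Gen-6 48/28≈1.71, Gen-11 45/27≈1.67.
Gen-14: take in full, 6 L for value 27 — 137 left.
All 27 L of Gen-9 fit (value 54) — 110 remain.
Take all of Gen-13 (24 L, value 45) — 86 L left.
All 15 L of Gen-23 fit (value 27) — 71 remain.
All 28 L of Gen-21 fit (value 49) — 43 remain.
Gen-6: take in full, 28 L for value 48 — 15 left.
Only 15 L remain; take 15/27 of Gen-11 for value 45×15/27 = 25.
Total value = 275.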